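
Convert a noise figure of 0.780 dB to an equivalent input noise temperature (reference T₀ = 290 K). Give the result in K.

57.1 K

F = 10^(0.780/10) = 1.19674
T_e = (F − 1)·T₀ = (1.19674 − 1) × 290 = 57.1 K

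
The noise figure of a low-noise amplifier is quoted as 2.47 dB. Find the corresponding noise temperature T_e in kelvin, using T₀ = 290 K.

222 K

F = 10^(2.47/10) = 1.76604
T_e = (F − 1)·T₀ = (1.76604 − 1) × 290 = 222 K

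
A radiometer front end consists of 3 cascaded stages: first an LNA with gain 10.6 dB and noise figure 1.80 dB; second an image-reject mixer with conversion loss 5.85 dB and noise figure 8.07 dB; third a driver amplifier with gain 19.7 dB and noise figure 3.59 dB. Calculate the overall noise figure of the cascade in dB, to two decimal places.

Convert to linear (a loss of L dB is a gain of −L dB): F_i = 10^(NF_i/10), G_i = 10^(G_i,dB/10)
  Stage 1: F_1 = 10^(1.80/10) = 1.514, G_1 = 10^(10.6/10) = 11.48
  Stage 2: F_2 = 10^(8.07/10) = 6.412, G_2 = 10^(−5.85/10) = 0.2600
  Stage 3: F_3 = 10^(3.59/10) = 2.286, G_3 = 10^(19.7/10) = 93.33
Friis cascade:
  F = 1.514 + (6.412 − 1)/11.48 + (2.286 − 1)/2.985 = 2.416
NF = 10 log₁₀(2.416) = 3.83 dB

3.83 dB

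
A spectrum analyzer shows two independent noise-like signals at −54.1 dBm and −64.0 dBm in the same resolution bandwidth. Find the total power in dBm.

Convert to linear, add, convert back:
P₁ = 3.89×10⁻⁹ W, P₂ = 3.98×10⁻¹⁰ W
P_tot = 4.29×10⁻⁹ W → 10 log₁₀(P_tot / 10⁻³) = −53.7 dBm

−53.7 dBm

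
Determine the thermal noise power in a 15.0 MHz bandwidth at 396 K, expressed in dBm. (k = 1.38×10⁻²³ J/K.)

−100.9 dBm

P_n = kTB = 1.38×10⁻²³ × 396 × 1.50×10⁷ = 8.20×10⁻¹⁴ W
In dBm: 10 log₁₀(8.20×10⁻¹⁴ / 10⁻³) = −100.9 dBm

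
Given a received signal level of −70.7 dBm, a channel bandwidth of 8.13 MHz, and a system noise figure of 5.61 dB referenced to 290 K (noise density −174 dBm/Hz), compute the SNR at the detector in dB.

28.6 dB

Noise floor: N = −174 + 10 log₁₀(B) + NF
10 log₁₀(8.13×10⁶) = 69.1 dB
N = −174 + 69.1 + 5.61 = −99.29 dBm
SNR = P_sig − N = −70.7 − (−99.29) = 28.59 dB → 28.6 dB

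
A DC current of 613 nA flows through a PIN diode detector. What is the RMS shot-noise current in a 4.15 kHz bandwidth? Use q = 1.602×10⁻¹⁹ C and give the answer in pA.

28.5 pA

I_n = √(2qI·B)
2qI·B = 2 × 1.602×10⁻¹⁹ × 6.13×10⁻⁷ × 4.15×10³ = 8.15×10⁻²² A²
I_n = √(8.15×10⁻²²) = 2.85×10⁻¹¹ A = 28.5 pA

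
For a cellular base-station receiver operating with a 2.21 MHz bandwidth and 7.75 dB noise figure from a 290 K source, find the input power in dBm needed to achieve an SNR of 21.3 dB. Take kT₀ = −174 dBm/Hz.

−81.5 dBm

Sensitivity = −174 + 10 log₁₀(B) + NF + SNR_min
= −174 + 63.44 + 7.75 + 21.3
= −81.51 dBm → −81.5 dBm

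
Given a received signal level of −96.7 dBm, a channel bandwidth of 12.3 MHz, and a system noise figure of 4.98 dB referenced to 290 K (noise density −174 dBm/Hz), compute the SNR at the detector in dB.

Noise floor: N = −174 + 10 log₁₀(B) + NF
10 log₁₀(1.23×10⁷) = 70.9 dB
N = −174 + 70.9 + 4.98 = −98.12 dBm
SNR = P_sig − N = −96.7 − (−98.12) = 1.42 dB → 1.4 dB

1.4 dB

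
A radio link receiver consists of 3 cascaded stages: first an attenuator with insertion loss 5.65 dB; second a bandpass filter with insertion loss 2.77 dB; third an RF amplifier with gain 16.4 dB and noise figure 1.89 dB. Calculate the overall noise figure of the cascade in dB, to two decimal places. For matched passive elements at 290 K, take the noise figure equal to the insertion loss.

10.31 dB

Convert to linear (a loss of L dB is a gain of −L dB): F_i = 10^(NF_i/10), G_i = 10^(G_i,dB/10)
  Stage 1: F_1 = 10^(5.65/10) = 3.673, G_1 = 10^(−5.65/10) = 0.2723
  Stage 2: F_2 = 10^(2.77/10) = 1.892, G_2 = 10^(−2.77/10) = 0.5284
  Stage 3: F_3 = 10^(1.89/10) = 1.545, G_3 = 10^(16.4/10) = 43.65
Friis cascade:
  F = 3.673 + (1.892 − 1)/0.2723 + (1.545 − 1)/0.1439 = 10.74
NF = 10 log₁₀(10.74) = 10.31 dB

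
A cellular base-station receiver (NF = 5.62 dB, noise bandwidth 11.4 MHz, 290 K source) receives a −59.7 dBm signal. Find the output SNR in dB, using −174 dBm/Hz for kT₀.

38.1 dB

Noise floor: N = −174 + 10 log₁₀(B) + NF
10 log₁₀(1.14×10⁷) = 70.57 dB
N = −174 + 70.57 + 5.62 = −97.81 dBm
SNR = P_sig − N = −59.7 − (−97.81) = 38.11 dB → 38.1 dB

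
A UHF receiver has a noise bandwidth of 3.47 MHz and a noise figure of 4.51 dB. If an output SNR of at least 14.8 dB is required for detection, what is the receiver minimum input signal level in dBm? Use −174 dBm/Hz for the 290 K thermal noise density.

Sensitivity = −174 + 10 log₁₀(B) + NF + SNR_min
= −174 + 65.4 + 4.51 + 14.8
= −89.29 dBm → −89.3 dBm

−89.3 dBm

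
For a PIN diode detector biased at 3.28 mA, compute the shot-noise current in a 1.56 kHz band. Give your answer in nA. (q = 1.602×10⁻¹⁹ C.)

1.28 nA

I_n = √(2qI·B)
2qI·B = 2 × 1.602×10⁻¹⁹ × 3.28×10⁻³ × 1.56×10³ = 1.64×10⁻¹⁸ A²
I_n = √(1.64×10⁻¹⁸) = 1.28×10⁻⁹ A = 1.28 nA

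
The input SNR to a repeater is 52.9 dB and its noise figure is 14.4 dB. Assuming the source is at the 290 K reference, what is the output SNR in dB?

By definition F = SNR_in/SNR_out, so in dB: SNR_out = SNR_in − NF
SNR_out = 52.9 − 14.4 = 38.5 dB

38.5 dB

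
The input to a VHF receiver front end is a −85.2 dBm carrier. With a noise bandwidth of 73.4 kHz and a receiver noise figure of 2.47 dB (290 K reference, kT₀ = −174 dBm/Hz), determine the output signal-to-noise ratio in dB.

37.7 dB

Noise floor: N = −174 + 10 log₁₀(B) + NF
10 log₁₀(7.34×10⁴) = 48.66 dB
N = −174 + 48.66 + 2.47 = −122.87 dBm
SNR = P_sig − N = −85.2 − (−122.87) = 37.67 dB → 37.7 dB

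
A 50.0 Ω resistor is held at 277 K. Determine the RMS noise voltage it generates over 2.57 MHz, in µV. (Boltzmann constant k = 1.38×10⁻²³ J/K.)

V_n = √(4kTRB)
4kTRB = 4 × 1.38×10⁻²³ × 277 × 5.00×10¹ × 2.57×10⁶ = 1.96×10⁻¹² V²
V_n = √(1.96×10⁻¹²) = 1.40×10⁻⁶ V = 1.40 µV

1.40 µV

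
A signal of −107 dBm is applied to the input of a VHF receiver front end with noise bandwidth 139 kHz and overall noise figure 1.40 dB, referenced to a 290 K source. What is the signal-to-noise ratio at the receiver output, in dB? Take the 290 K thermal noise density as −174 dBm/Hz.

14.2 dB

Noise floor: N = −174 + 10 log₁₀(B) + NF
10 log₁₀(1.39×10⁵) = 51.43 dB
N = −174 + 51.43 + 1.40 = −121.17 dBm
SNR = P_sig − N = −107 − (−121.17) = 14.17 dB → 14.2 dB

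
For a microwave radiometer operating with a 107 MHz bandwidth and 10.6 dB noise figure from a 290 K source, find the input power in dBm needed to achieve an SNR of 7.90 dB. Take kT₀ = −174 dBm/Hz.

−75.2 dBm

Sensitivity = −174 + 10 log₁₀(B) + NF + SNR_min
= −174 + 80.29 + 10.6 + 7.90
= −75.21 dBm → −75.2 dBm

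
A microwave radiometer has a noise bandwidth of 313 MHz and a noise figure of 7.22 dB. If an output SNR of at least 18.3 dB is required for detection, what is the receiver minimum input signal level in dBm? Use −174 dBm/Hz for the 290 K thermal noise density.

−63.5 dBm

Sensitivity = −174 + 10 log₁₀(B) + NF + SNR_min
= −174 + 84.96 + 7.22 + 18.3
= −63.52 dBm → −63.5 dBm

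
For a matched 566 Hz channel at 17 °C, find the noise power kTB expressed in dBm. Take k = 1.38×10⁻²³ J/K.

T = 17 °C + 273.15 = 290.15 K
P_n = kTB = 1.38×10⁻²³ × 290.15 × 5.66×10² = 2.27×10⁻¹⁸ W
In dBm: 10 log₁₀(2.27×10⁻¹⁸ / 10⁻³) = −146.4 dBm

−146.4 dBm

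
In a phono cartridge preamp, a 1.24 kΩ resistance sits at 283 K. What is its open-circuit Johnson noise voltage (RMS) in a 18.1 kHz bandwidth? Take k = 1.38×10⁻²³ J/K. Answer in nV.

V_n = √(4kTRB)
4kTRB = 4 × 1.38×10⁻²³ × 283 × 1.24×10³ × 1.81×10⁴ = 3.51×10⁻¹³ V²
V_n = √(3.51×10⁻¹³) = 5.92×10⁻⁷ V = 592 nV

592 nV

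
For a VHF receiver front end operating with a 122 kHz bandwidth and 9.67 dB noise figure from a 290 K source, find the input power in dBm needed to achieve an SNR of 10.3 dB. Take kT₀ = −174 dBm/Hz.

Sensitivity = −174 + 10 log₁₀(B) + NF + SNR_min
= −174 + 50.86 + 9.67 + 10.3
= −103.17 dBm → −103.2 dBm

−103.2 dBm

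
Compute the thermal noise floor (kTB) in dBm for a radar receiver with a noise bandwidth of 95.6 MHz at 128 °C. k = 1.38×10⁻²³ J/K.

−92.8 dBm

T = 128 °C + 273.15 = 401.15 K
P_n = kTB = 1.38×10⁻²³ × 401.15 × 9.56×10⁷ = 5.29×10⁻¹³ W
In dBm: 10 log₁₀(5.29×10⁻¹³ / 10⁻³) = −92.8 dBm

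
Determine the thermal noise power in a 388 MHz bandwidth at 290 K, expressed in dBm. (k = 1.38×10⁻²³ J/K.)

−88.1 dBm

P_n = kTB = 1.38×10⁻²³ × 290 × 3.88×10⁸ = 1.55×10⁻¹² W
In dBm: 10 log₁₀(1.55×10⁻¹² / 10⁻³) = −88.1 dBm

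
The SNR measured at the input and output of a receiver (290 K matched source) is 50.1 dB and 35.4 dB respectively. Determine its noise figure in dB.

NF (dB) = SNR_in(dB) − SNR_out(dB) when the source is at T₀
NF = 50.1 − 35.4 = 14.7 dB

14.7 dB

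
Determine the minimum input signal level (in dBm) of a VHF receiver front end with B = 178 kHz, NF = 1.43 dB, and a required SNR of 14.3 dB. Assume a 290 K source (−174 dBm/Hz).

Sensitivity = −174 + 10 log₁₀(B) + NF + SNR_min
= −174 + 52.5 + 1.43 + 14.3
= −105.77 dBm → −105.8 dBm

−105.8 dBm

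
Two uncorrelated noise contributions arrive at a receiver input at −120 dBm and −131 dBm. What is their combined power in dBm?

Convert to linear, add, convert back:
P₁ = 1.00×10⁻¹⁵ W, P₂ = 7.94×10⁻¹⁷ W
P_tot = 1.08×10⁻¹⁵ W → 10 log₁₀(P_tot / 10⁻³) = −119.7 dBm

−119.7 dBm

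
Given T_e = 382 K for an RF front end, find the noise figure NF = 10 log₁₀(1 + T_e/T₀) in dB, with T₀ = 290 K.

3.65 dB

F = 1 + T_e/T₀ = 1 + 382/290 = 2.31724
NF = 10 log₁₀(2.31724) = 3.65 dB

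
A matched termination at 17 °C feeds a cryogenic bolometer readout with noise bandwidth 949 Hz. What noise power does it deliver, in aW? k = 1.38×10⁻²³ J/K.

T = 17 °C + 273.15 = 290.15 K
P_n = kTB = 1.38×10⁻²³ × 290.15 × 9.49×10² = 3.80×10⁻¹⁸ W = 3.80 aW

3.80 aW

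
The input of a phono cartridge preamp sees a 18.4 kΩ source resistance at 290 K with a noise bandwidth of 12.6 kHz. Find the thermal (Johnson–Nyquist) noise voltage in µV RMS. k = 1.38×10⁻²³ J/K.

V_n = √(4kTRB)
4kTRB = 4 × 1.38×10⁻²³ × 290 × 1.84×10⁴ × 1.26×10⁴ = 3.71×10⁻¹² V²
V_n = √(3.71×10⁻¹²) = 1.93×10⁻⁶ V = 1.93 µV

1.93 µV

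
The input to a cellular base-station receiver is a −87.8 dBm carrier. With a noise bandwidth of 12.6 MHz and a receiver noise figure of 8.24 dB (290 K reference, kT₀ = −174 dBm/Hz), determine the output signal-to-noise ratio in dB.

7.0 dB

Noise floor: N = −174 + 10 log₁₀(B) + NF
10 log₁₀(1.26×10⁷) = 71 dB
N = −174 + 71 + 8.24 = −94.76 dBm
SNR = P_sig − N = −87.8 − (−94.76) = 6.96 dB → 7.0 dB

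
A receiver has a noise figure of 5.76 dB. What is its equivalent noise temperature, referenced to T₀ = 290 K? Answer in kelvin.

F = 10^(5.76/10) = 3.76704
T_e = (F − 1)·T₀ = (3.76704 − 1) × 290 = 802 K

802 K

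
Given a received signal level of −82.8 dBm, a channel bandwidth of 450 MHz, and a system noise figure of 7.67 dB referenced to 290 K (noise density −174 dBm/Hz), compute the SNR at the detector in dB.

Noise floor: N = −174 + 10 log₁₀(B) + NF
10 log₁₀(4.50×10⁸) = 86.53 dB
N = −174 + 86.53 + 7.67 = −79.80 dBm
SNR = P_sig − N = −82.8 − (−79.80) = −3.00 dB → −3.0 dB

−3.0 dB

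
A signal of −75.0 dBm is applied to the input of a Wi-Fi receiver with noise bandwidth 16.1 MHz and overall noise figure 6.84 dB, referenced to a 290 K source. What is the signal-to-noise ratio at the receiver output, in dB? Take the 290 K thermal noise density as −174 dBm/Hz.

Noise floor: N = −174 + 10 log₁₀(B) + NF
10 log₁₀(1.61×10⁷) = 72.07 dB
N = −174 + 72.07 + 6.84 = −95.09 dBm
SNR = P_sig − N = −75.0 − (−95.09) = 20.09 dB → 20.1 dB

20.1 dB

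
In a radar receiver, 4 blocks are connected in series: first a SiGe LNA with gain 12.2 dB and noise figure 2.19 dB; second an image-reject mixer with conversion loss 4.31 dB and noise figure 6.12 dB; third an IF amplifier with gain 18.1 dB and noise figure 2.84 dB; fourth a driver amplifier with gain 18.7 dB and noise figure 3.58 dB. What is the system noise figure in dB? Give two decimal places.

Convert to linear (a loss of L dB is a gain of −L dB): F_i = 10^(NF_i/10), G_i = 10^(G_i,dB/10)
  Stage 1: F_1 = 10^(2.19/10) = 1.656, G_1 = 10^(12.2/10) = 16.60
  Stage 2: F_2 = 10^(6.12/10) = 4.093, G_2 = 10^(−4.31/10) = 0.3707
  Stage 3: F_3 = 10^(2.84/10) = 1.923, G_3 = 10^(18.1/10) = 64.57
  Stage 4: F_4 = 10^(3.58/10) = 2.280, G_4 = 10^(18.7/10) = 74.13
Friis cascade:
  F = 1.656 + (4.093 − 1)/16.60 + (1.923 − 1)/6.152 + (2.280 − 1)/397.2 = 1.995
NF = 10 log₁₀(1.995) = 3.00 dB

3.00 dB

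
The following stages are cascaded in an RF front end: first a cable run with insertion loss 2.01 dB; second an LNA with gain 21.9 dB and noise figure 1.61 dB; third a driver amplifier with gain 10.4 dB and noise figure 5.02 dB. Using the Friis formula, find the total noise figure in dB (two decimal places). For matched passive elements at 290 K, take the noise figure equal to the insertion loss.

3.66 dB

Convert to linear (a loss of L dB is a gain of −L dB): F_i = 10^(NF_i/10), G_i = 10^(G_i,dB/10)
  Stage 1: F_1 = 10^(2.01/10) = 1.589, G_1 = 10^(−2.01/10) = 0.6295
  Stage 2: F_2 = 10^(1.61/10) = 1.449, G_2 = 10^(21.9/10) = 154.9
  Stage 3: F_3 = 10^(5.02/10) = 3.177, G_3 = 10^(10.4/10) = 10.96
Friis cascade:
  F = 1.589 + (1.449 − 1)/0.6295 + (3.177 − 1)/97.50 = 2.324
NF = 10 log₁₀(2.324) = 3.66 dB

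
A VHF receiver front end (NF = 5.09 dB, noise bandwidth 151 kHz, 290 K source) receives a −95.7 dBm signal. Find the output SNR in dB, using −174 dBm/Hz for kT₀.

Noise floor: N = −174 + 10 log₁₀(B) + NF
10 log₁₀(1.51×10⁵) = 51.79 dB
N = −174 + 51.79 + 5.09 = −117.12 dBm
SNR = P_sig − N = −95.7 − (−117.12) = 21.42 dB → 21.4 dB

21.4 dB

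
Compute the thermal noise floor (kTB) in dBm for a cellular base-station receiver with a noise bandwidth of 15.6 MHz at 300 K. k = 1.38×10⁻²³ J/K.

P_n = kTB = 1.38×10⁻²³ × 300 × 1.56×10⁷ = 6.46×10⁻¹⁴ W
In dBm: 10 log₁₀(6.46×10⁻¹⁴ / 10⁻³) = −101.9 dBm

−101.9 dBm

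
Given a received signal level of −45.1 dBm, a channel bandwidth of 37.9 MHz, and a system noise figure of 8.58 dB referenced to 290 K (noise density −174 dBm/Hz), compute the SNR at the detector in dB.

44.5 dB

Noise floor: N = −174 + 10 log₁₀(B) + NF
10 log₁₀(3.79×10⁷) = 75.79 dB
N = −174 + 75.79 + 8.58 = −89.63 dBm
SNR = P_sig − N = −45.1 − (−89.63) = 44.53 dB → 44.5 dB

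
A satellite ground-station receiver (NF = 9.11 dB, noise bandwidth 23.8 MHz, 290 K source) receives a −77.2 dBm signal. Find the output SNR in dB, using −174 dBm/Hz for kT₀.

Noise floor: N = −174 + 10 log₁₀(B) + NF
10 log₁₀(2.38×10⁷) = 73.77 dB
N = −174 + 73.77 + 9.11 = −91.12 dBm
SNR = P_sig − N = −77.2 − (−91.12) = 13.92 dB → 13.9 dB

13.9 dB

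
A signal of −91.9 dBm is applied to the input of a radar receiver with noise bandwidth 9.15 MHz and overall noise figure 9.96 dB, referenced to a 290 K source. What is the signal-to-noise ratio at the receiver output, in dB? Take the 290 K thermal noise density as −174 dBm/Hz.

Noise floor: N = −174 + 10 log₁₀(B) + NF
10 log₁₀(9.15×10⁶) = 69.61 dB
N = −174 + 69.61 + 9.96 = −94.43 dBm
SNR = P_sig − N = −91.9 − (−94.43) = 2.53 dB → 2.5 dB

2.5 dB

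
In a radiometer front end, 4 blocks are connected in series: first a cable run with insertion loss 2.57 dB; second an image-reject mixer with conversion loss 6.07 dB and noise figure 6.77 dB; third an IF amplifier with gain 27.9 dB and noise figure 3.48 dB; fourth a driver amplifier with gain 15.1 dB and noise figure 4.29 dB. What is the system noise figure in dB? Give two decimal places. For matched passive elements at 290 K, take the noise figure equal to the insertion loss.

Convert to linear (a loss of L dB is a gain of −L dB): F_i = 10^(NF_i/10), G_i = 10^(G_i,dB/10)
  Stage 1: F_1 = 10^(2.57/10) = 1.807, G_1 = 10^(−2.57/10) = 0.5534
  Stage 2: F_2 = 10^(6.77/10) = 4.753, G_2 = 10^(−6.07/10) = 0.2472
  Stage 3: F_3 = 10^(3.48/10) = 2.228, G_3 = 10^(27.9/10) = 616.6
  Stage 4: F_4 = 10^(4.29/10) = 2.685, G_4 = 10^(15.1/10) = 32.36
Friis cascade:
  F = 1.807 + (4.753 − 1)/0.5534 + (2.228 − 1)/0.1368 + (2.685 − 1)/84.33 = 17.59
NF = 10 log₁₀(17.59) = 12.45 dB

12.45 dB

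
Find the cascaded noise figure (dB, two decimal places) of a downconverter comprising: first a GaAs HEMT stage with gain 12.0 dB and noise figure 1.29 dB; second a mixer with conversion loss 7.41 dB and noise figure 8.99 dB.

Convert to linear (a loss of L dB is a gain of −L dB): F_i = 10^(NF_i/10), G_i = 10^(G_i,dB/10)
  Stage 1: F_1 = 10^(1.29/10) = 1.346, G_1 = 10^(12.0/10) = 15.85
  Stage 2: F_2 = 10^(8.99/10) = 7.925, G_2 = 10^(−7.41/10) = 0.1816
Friis cascade:
  F = 1.346 + (7.925 − 1)/15.85 = 1.783
NF = 10 log₁₀(1.783) = 2.51 dB

2.51 dB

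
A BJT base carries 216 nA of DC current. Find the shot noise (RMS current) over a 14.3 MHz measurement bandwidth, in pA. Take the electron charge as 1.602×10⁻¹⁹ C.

I_n = √(2qI·B)
2qI·B = 2 × 1.602×10⁻¹⁹ × 2.16×10⁻⁷ × 1.43×10⁷ = 9.90×10⁻¹⁹ A²
I_n = √(9.90×10⁻¹⁹) = 9.95×10⁻¹⁰ A = 995 pA

995 pA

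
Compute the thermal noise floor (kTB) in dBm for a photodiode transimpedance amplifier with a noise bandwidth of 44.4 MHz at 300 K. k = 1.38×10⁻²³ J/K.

−97.4 dBm

P_n = kTB = 1.38×10⁻²³ × 300 × 4.44×10⁷ = 1.84×10⁻¹³ W
In dBm: 10 log₁₀(1.84×10⁻¹³ / 10⁻³) = −97.4 dBm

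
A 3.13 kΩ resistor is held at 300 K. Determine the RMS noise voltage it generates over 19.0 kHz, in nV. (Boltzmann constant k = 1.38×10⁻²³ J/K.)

V_n = √(4kTRB)
4kTRB = 4 × 1.38×10⁻²³ × 300 × 3.13×10³ × 1.90×10⁴ = 9.85×10⁻¹³ V²
V_n = √(9.85×10⁻¹³) = 9.92×10⁻⁷ V = 992 nV

992 nV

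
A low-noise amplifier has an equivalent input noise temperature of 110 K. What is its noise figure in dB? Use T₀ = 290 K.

F = 1 + T_e/T₀ = 1 + 110/290 = 1.37931
NF = 10 log₁₀(1.37931) = 1.40 dB

1.40 dB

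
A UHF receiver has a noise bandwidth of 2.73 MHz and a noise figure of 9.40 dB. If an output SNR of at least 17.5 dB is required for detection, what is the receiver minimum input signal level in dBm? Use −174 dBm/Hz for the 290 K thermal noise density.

−82.7 dBm

Sensitivity = −174 + 10 log₁₀(B) + NF + SNR_min
= −174 + 64.36 + 9.40 + 17.5
= −82.74 dBm → −82.7 dBm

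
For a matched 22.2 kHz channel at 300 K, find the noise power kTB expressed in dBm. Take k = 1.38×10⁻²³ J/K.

−130.4 dBm

P_n = kTB = 1.38×10⁻²³ × 300 × 2.22×10⁴ = 9.19×10⁻¹⁷ W
In dBm: 10 log₁₀(9.19×10⁻¹⁷ / 10⁻³) = −130.4 dBm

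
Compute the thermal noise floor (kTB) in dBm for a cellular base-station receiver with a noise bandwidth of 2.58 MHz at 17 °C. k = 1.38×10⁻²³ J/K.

T = 17 °C + 273.15 = 290.15 K
P_n = kTB = 1.38×10⁻²³ × 290.15 × 2.58×10⁶ = 1.03×10⁻¹⁴ W
In dBm: 10 log₁₀(1.03×10⁻¹⁴ / 10⁻³) = −109.9 dBm

−109.9 dBm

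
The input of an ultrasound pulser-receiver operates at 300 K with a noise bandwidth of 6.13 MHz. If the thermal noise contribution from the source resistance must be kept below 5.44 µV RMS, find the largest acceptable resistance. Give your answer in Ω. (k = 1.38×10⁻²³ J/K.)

292 Ω

Johnson–Nyquist: V_n = √(4kTRB) ⇒ R = V_n² / (4kTB)
4kTB = 4 × 1.38×10⁻²³ × 300 × 6.13×10⁶ = 1.02×10⁻¹³
R = (5.44×10⁻⁶)² / 1.02×10⁻¹³ = 2.92×10² Ω = 292 Ω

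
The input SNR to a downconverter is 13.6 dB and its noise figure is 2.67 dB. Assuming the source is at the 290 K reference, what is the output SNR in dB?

By definition F = SNR_in/SNR_out, so in dB: SNR_out = SNR_in − NF
SNR_out = 13.6 − 2.67 = 10.93 dB

10.93 dB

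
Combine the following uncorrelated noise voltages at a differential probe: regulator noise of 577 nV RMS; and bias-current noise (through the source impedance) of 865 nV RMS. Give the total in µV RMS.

Uncorrelated sources add in power (mean-square): V_tot = √(ΣV_i²)
V_tot = √[(5.77×10⁻⁷)² + (8.65×10⁻⁷)²] = 1.04×10⁻⁶ V = 1.04 µV

1.04 µV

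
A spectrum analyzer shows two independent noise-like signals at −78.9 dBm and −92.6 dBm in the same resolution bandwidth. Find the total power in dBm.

Convert to linear, add, convert back:
P₁ = 1.29×10⁻¹¹ W, P₂ = 5.50×10⁻¹³ W
P_tot = 1.34×10⁻¹¹ W → 10 log₁₀(P_tot / 10⁻³) = −78.7 dBm

−78.7 dBm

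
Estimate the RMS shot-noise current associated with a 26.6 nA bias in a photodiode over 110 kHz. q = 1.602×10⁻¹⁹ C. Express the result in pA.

I_n = √(2qI·B)
2qI·B = 2 × 1.602×10⁻¹⁹ × 2.66×10⁻⁸ × 1.10×10⁵ = 9.37×10⁻²² A²
I_n = √(9.37×10⁻²²) = 3.06×10⁻¹¹ A = 30.6 pA

30.6 pA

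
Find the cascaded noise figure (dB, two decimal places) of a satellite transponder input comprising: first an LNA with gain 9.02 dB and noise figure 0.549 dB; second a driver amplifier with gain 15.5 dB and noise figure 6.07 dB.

1.81 dB

Convert to linear (a loss of L dB is a gain of −L dB): F_i = 10^(NF_i/10), G_i = 10^(G_i,dB/10)
  Stage 1: F_1 = 10^(0.549/10) = 1.135, G_1 = 10^(9.02/10) = 7.980
  Stage 2: F_2 = 10^(6.07/10) = 4.046, G_2 = 10^(15.5/10) = 35.48
Friis cascade:
  F = 1.135 + (4.046 − 1)/7.980 = 1.516
NF = 10 log₁₀(1.516) = 1.81 dB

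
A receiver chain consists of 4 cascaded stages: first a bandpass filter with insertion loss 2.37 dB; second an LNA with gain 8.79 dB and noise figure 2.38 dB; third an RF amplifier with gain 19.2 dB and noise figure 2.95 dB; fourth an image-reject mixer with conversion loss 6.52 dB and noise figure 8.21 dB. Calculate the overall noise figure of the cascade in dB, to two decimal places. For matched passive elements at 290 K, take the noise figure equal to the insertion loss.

5.08 dB

Convert to linear (a loss of L dB is a gain of −L dB): F_i = 10^(NF_i/10), G_i = 10^(G_i,dB/10)
  Stage 1: F_1 = 10^(2.37/10) = 1.726, G_1 = 10^(−2.37/10) = 0.5794
  Stage 2: F_2 = 10^(2.38/10) = 1.730, G_2 = 10^(8.79/10) = 7.568
  Stage 3: F_3 = 10^(2.95/10) = 1.972, G_3 = 10^(19.2/10) = 83.18
  Stage 4: F_4 = 10^(8.21/10) = 6.622, G_4 = 10^(−6.52/10) = 0.2228
Friis cascade:
  F = 1.726 + (1.730 − 1)/0.5794 + (1.972 − 1)/4.385 + (6.622 − 1)/364.8 = 3.223
NF = 10 log₁₀(3.223) = 5.08 dB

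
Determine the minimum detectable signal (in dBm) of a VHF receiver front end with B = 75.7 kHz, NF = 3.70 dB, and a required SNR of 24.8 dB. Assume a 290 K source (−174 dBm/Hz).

Sensitivity = −174 + 10 log₁₀(B) + NF + SNR_min
= −174 + 48.79 + 3.70 + 24.8
= −96.71 dBm → −96.7 dBm

−96.7 dBm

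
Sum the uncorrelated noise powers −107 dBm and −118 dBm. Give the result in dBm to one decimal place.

Convert to linear, add, convert back:
P₁ = 2.00×10⁻¹⁴ W, P₂ = 1.58×10⁻¹⁵ W
P_tot = 2.15×10⁻¹⁴ W → 10 log₁₀(P_tot / 10⁻³) = −106.7 dBm

−106.7 dBm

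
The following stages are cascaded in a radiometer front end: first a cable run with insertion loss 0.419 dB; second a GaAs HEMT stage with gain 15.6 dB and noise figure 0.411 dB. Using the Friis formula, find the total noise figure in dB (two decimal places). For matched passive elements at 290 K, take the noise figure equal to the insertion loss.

0.83 dB

Convert to linear (a loss of L dB is a gain of −L dB): F_i = 10^(NF_i/10), G_i = 10^(G_i,dB/10)
  Stage 1: F_1 = 10^(0.419/10) = 1.101, G_1 = 10^(−0.419/10) = 0.9080
  Stage 2: F_2 = 10^(0.411/10) = 1.099, G_2 = 10^(15.6/10) = 36.31
Friis cascade:
  F = 1.101 + (1.099 − 1)/0.9080 = 1.211
NF = 10 log₁₀(1.211) = 0.83 dB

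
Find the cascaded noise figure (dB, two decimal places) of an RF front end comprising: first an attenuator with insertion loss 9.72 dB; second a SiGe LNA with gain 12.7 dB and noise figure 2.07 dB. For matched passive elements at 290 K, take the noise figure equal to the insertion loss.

Convert to linear (a loss of L dB is a gain of −L dB): F_i = 10^(NF_i/10), G_i = 10^(G_i,dB/10)
  Stage 1: F_1 = 10^(9.72/10) = 9.376, G_1 = 10^(−9.72/10) = 0.1067
  Stage 2: F_2 = 10^(2.07/10) = 1.611, G_2 = 10^(12.7/10) = 18.62
Friis cascade:
  F = 9.376 + (1.611 − 1)/0.1067 = 15.10
NF = 10 log₁₀(15.10) = 11.79 dB

11.79 dB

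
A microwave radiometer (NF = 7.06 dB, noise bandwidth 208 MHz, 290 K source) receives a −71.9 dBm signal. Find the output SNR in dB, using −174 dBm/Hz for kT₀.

11.9 dB

Noise floor: N = −174 + 10 log₁₀(B) + NF
10 log₁₀(2.08×10⁸) = 83.18 dB
N = −174 + 83.18 + 7.06 = −83.76 dBm
SNR = P_sig − N = −71.9 − (−83.76) = 11.86 dB → 11.9 dB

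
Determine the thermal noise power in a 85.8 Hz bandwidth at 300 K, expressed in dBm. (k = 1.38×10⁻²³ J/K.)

P_n = kTB = 1.38×10⁻²³ × 300 × 8.58×10¹ = 3.55×10⁻¹⁹ W
In dBm: 10 log₁₀(3.55×10⁻¹⁹ / 10⁻³) = −154.5 dBm

−154.5 dBm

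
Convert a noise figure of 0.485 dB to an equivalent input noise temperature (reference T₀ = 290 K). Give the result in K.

34.3 K

F = 10^(0.485/10) = 1.11815
T_e = (F − 1)·T₀ = (1.11815 − 1) × 290 = 34.3 K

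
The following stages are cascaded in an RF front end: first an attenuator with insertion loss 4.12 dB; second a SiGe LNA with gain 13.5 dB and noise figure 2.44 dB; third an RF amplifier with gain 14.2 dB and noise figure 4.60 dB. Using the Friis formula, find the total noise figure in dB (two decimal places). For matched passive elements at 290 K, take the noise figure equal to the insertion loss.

Convert to linear (a loss of L dB is a gain of −L dB): F_i = 10^(NF_i/10), G_i = 10^(G_i,dB/10)
  Stage 1: F_1 = 10^(4.12/10) = 2.582, G_1 = 10^(−4.12/10) = 0.3873
  Stage 2: F_2 = 10^(2.44/10) = 1.754, G_2 = 10^(13.5/10) = 22.39
  Stage 3: F_3 = 10^(4.60/10) = 2.884, G_3 = 10^(14.2/10) = 26.30
Friis cascade:
  F = 2.582 + (1.754 − 1)/0.3873 + (2.884 − 1)/8.670 = 4.746
NF = 10 log₁₀(4.746) = 6.76 dB

6.76 dB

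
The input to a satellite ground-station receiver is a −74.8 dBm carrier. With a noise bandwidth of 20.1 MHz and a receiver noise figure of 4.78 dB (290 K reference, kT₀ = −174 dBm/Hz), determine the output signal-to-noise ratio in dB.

Noise floor: N = −174 + 10 log₁₀(B) + NF
10 log₁₀(2.01×10⁷) = 73.03 dB
N = −174 + 73.03 + 4.78 = −96.19 dBm
SNR = P_sig − N = −74.8 − (−96.19) = 21.39 dB → 21.4 dB

21.4 dB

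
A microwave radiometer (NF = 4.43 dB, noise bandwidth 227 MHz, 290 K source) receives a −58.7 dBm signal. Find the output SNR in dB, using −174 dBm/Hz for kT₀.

27.3 dB

Noise floor: N = −174 + 10 log₁₀(B) + NF
10 log₁₀(2.27×10⁸) = 83.56 dB
N = −174 + 83.56 + 4.43 = −86.01 dBm
SNR = P_sig − N = −58.7 − (−86.01) = 27.31 dB → 27.3 dB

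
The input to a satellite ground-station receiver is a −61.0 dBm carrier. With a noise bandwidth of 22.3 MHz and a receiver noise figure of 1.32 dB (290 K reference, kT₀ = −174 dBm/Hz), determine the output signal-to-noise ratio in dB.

38.2 dB

Noise floor: N = −174 + 10 log₁₀(B) + NF
10 log₁₀(2.23×10⁷) = 73.48 dB
N = −174 + 73.48 + 1.32 = −99.20 dBm
SNR = P_sig − N = −61.0 − (−99.20) = 38.20 dB → 38.2 dB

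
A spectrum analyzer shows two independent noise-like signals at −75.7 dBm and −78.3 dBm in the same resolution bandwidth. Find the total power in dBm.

Convert to linear, add, convert back:
P₁ = 2.69×10⁻¹¹ W, P₂ = 1.48×10⁻¹¹ W
P_tot = 4.17×10⁻¹¹ W → 10 log₁₀(P_tot / 10⁻³) = −73.8 dBm

−73.8 dBm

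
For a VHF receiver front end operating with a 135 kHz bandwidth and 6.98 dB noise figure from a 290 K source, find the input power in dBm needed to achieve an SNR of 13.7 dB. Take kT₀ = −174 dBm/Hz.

Sensitivity = −174 + 10 log₁₀(B) + NF + SNR_min
= −174 + 51.3 + 6.98 + 13.7
= −102.02 dBm → −102.0 dBm

−102.0 dBm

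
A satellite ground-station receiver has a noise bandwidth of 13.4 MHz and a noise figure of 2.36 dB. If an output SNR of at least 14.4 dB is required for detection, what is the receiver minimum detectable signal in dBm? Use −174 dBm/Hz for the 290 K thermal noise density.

Sensitivity = −174 + 10 log₁₀(B) + NF + SNR_min
= −174 + 71.27 + 2.36 + 14.4
= −85.97 dBm → −86.0 dBm

−86.0 dBm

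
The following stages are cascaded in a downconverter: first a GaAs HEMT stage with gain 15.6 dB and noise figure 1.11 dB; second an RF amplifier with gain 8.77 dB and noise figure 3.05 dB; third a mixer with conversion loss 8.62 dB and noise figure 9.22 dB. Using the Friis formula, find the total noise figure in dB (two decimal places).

Convert to linear (a loss of L dB is a gain of −L dB): F_i = 10^(NF_i/10), G_i = 10^(G_i,dB/10)
  Stage 1: F_1 = 10^(1.11/10) = 1.291, G_1 = 10^(15.6/10) = 36.31
  Stage 2: F_2 = 10^(3.05/10) = 2.018, G_2 = 10^(8.77/10) = 7.534
  Stage 3: F_3 = 10^(9.22/10) = 8.356, G_3 = 10^(−8.62/10) = 0.1374
Friis cascade:
  F = 1.291 + (2.018 − 1)/36.31 + (8.356 − 1)/273.5 = 1.346
NF = 10 log₁₀(1.346) = 1.29 dB

1.29 dB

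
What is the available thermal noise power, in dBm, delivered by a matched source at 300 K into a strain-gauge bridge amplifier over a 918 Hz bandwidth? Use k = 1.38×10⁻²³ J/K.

P_n = kTB = 1.38×10⁻²³ × 300 × 9.18×10² = 3.80×10⁻¹⁸ W
In dBm: 10 log₁₀(3.80×10⁻¹⁸ / 10⁻³) = −144.2 dBm

−144.2 dBm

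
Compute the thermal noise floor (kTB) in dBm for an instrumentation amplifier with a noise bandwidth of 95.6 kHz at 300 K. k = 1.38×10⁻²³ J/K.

P_n = kTB = 1.38×10⁻²³ × 300 × 9.56×10⁴ = 3.96×10⁻¹⁶ W
In dBm: 10 log₁₀(3.96×10⁻¹⁶ / 10⁻³) = −124.0 dBm

−124.0 dBm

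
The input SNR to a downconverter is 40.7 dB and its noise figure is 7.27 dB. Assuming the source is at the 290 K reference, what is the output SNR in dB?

33.43 dB

By definition F = SNR_in/SNR_out, so in dB: SNR_out = SNR_in − NF
SNR_out = 40.7 − 7.27 = 33.43 dB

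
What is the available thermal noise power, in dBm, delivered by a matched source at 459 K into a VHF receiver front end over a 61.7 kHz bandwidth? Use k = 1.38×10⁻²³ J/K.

−124.1 dBm

P_n = kTB = 1.38×10⁻²³ × 459 × 6.17×10⁴ = 3.91×10⁻¹⁶ W
In dBm: 10 log₁₀(3.91×10⁻¹⁶ / 10⁻³) = −124.1 dBm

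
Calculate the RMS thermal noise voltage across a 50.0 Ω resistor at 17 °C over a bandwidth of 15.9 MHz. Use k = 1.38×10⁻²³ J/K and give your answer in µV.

3.57 µV

T = 17 °C + 273.15 = 290.15 K
V_n = √(4kTRB)
4kTRB = 4 × 1.38×10⁻²³ × 290.15 × 5.00×10¹ × 1.59×10⁷ = 1.27×10⁻¹¹ V²
V_n = √(1.27×10⁻¹¹) = 3.57×10⁻⁶ V = 3.57 µV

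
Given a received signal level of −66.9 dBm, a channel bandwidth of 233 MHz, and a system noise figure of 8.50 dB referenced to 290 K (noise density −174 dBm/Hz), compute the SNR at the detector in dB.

14.9 dB

Noise floor: N = −174 + 10 log₁₀(B) + NF
10 log₁₀(2.33×10⁸) = 83.67 dB
N = −174 + 83.67 + 8.50 = −81.83 dBm
SNR = P_sig − N = −66.9 − (−81.83) = 14.93 dB → 14.9 dB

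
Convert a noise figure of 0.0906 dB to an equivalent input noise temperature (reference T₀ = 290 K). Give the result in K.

F = 10^(0.0906/10) = 1.02108
T_e = (F − 1)·T₀ = (1.02108 − 1) × 290 = 6.11 K

6.11 K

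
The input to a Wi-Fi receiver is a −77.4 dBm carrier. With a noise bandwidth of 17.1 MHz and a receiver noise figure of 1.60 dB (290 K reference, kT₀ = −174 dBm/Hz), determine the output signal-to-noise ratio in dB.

22.7 dB

Noise floor: N = −174 + 10 log₁₀(B) + NF
10 log₁₀(1.71×10⁷) = 72.33 dB
N = −174 + 72.33 + 1.60 = −100.07 dBm
SNR = P_sig − N = −77.4 − (−100.07) = 22.67 dB → 22.7 dB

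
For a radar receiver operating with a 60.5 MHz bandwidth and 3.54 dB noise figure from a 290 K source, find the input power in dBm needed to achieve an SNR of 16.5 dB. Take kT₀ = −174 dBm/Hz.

Sensitivity = −174 + 10 log₁₀(B) + NF + SNR_min
= −174 + 77.82 + 3.54 + 16.5
= −76.14 dBm → −76.1 dBm

−76.1 dBm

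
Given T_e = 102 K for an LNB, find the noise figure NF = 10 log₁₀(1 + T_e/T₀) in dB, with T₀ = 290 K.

1.31 dB

F = 1 + T_e/T₀ = 1 + 102/290 = 1.35172
NF = 10 log₁₀(1.35172) = 1.31 dB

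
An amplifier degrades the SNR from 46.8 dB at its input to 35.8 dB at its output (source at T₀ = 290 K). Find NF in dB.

NF (dB) = SNR_in(dB) − SNR_out(dB) when the source is at T₀
NF = 46.8 − 35.8 = 11.0 dB

11.0 dB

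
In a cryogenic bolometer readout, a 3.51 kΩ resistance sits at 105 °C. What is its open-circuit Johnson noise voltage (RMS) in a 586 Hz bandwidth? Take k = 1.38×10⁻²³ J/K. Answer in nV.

207 nV

T = 105 °C + 273.15 = 378.15 K
V_n = √(4kTRB)
4kTRB = 4 × 1.38×10⁻²³ × 378.15 × 3.51×10³ × 5.86×10² = 4.29×10⁻¹⁴ V²
V_n = √(4.29×10⁻¹⁴) = 2.07×10⁻⁷ V = 207 nV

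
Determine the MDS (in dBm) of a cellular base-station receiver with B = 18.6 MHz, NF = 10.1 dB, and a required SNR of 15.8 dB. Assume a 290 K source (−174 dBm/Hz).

Sensitivity = −174 + 10 log₁₀(B) + NF + SNR_min
= −174 + 72.7 + 10.1 + 15.8
= −75.4 dBm → −75.4 dBm

−75.4 dBm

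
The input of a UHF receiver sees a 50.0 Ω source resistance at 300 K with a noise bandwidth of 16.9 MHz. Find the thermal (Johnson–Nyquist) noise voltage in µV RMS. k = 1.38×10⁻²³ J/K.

V_n = √(4kTRB)
4kTRB = 4 × 1.38×10⁻²³ × 300 × 5.00×10¹ × 1.69×10⁷ = 1.40×10⁻¹¹ V²
V_n = √(1.40×10⁻¹¹) = 3.74×10⁻⁶ V = 3.74 µV

3.74 µV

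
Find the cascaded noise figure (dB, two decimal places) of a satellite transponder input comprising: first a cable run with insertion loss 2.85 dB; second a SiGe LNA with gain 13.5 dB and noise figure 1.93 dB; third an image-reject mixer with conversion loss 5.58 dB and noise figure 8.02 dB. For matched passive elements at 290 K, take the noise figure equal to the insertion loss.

5.40 dB

Convert to linear (a loss of L dB is a gain of −L dB): F_i = 10^(NF_i/10), G_i = 10^(G_i,dB/10)
  Stage 1: F_1 = 10^(2.85/10) = 1.928, G_1 = 10^(−2.85/10) = 0.5188
  Stage 2: F_2 = 10^(1.93/10) = 1.560, G_2 = 10^(13.5/10) = 22.39
  Stage 3: F_3 = 10^(8.02/10) = 6.339, G_3 = 10^(−5.58/10) = 0.2767
Friis cascade:
  F = 1.928 + (1.560 − 1)/0.5188 + (6.339 − 1)/11.61 = 3.466
NF = 10 log₁₀(3.466) = 5.40 dB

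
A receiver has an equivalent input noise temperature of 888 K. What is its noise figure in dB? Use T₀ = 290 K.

F = 1 + T_e/T₀ = 1 + 888/290 = 4.06207
NF = 10 log₁₀(4.06207) = 6.09 dB

6.09 dB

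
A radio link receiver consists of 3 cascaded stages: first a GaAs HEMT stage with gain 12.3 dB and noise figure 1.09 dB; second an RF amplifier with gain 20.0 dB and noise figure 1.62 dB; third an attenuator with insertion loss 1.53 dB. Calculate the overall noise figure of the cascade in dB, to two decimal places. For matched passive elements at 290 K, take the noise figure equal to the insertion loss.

1.18 dB

Convert to linear (a loss of L dB is a gain of −L dB): F_i = 10^(NF_i/10), G_i = 10^(G_i,dB/10)
  Stage 1: F_1 = 10^(1.09/10) = 1.285, G_1 = 10^(12.3/10) = 16.98
  Stage 2: F_2 = 10^(1.62/10) = 1.452, G_2 = 10^(20.0/10) = 100.0
  Stage 3: F_3 = 10^(1.53/10) = 1.422, G_3 = 10^(−1.53/10) = 0.7031
Friis cascade:
  F = 1.285 + (1.452 − 1)/16.98 + (1.422 − 1)/1698 = 1.312
NF = 10 log₁₀(1.312) = 1.18 dB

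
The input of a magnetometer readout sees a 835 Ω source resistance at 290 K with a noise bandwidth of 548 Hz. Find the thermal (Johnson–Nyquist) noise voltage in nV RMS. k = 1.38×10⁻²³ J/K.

V_n = √(4kTRB)
4kTRB = 4 × 1.38×10⁻²³ × 290 × 8.35×10² × 5.48×10² = 7.32×10⁻¹⁵ V²
V_n = √(7.32×10⁻¹⁵) = 8.56×10⁻⁸ V = 85.6 nV

85.6 nV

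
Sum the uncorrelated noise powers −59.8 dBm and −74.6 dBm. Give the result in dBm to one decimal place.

−59.7 dBm

Convert to linear, add, convert back:
P₁ = 1.05×10⁻⁹ W, P₂ = 3.47×10⁻¹¹ W
P_tot = 1.08×10⁻⁹ W → 10 log₁₀(P_tot / 10⁻³) = −59.7 dBm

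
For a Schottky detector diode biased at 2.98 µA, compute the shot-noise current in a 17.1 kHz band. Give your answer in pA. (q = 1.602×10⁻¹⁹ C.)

I_n = √(2qI·B)
2qI·B = 2 × 1.602×10⁻¹⁹ × 2.98×10⁻⁶ × 1.71×10⁴ = 1.63×10⁻²⁰ A²
I_n = √(1.63×10⁻²⁰) = 1.28×10⁻¹⁰ A = 128 pA

128 pA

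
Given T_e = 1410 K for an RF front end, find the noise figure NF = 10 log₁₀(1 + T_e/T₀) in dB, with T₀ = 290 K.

7.68 dB

F = 1 + T_e/T₀ = 1 + 1410/290 = 5.86207
NF = 10 log₁₀(5.86207) = 7.68 dB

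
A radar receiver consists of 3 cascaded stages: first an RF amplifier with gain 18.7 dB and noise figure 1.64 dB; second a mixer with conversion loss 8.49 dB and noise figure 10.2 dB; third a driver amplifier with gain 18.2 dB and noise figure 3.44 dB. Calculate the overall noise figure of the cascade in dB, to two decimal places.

2.31 dB

Convert to linear (a loss of L dB is a gain of −L dB): F_i = 10^(NF_i/10), G_i = 10^(G_i,dB/10)
  Stage 1: F_1 = 10^(1.64/10) = 1.459, G_1 = 10^(18.7/10) = 74.13
  Stage 2: F_2 = 10^(10.2/10) = 10.47, G_2 = 10^(−8.49/10) = 0.1416
  Stage 3: F_3 = 10^(3.44/10) = 2.208, G_3 = 10^(18.2/10) = 66.07
Friis cascade:
  F = 1.459 + (10.47 − 1)/74.13 + (2.208 − 1)/10.50 = 1.702
NF = 10 log₁₀(1.702) = 2.31 dB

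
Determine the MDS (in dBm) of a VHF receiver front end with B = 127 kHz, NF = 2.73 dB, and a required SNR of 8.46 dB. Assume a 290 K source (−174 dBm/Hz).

−111.8 dBm

Sensitivity = −174 + 10 log₁₀(B) + NF + SNR_min
= −174 + 51.04 + 2.73 + 8.46
= −111.77 dBm → −111.8 dBm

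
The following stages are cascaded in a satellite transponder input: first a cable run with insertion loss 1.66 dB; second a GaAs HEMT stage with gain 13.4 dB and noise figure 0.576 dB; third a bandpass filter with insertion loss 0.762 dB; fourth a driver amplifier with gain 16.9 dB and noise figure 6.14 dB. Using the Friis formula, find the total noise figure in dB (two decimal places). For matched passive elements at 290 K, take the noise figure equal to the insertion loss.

2.87 dB

Convert to linear (a loss of L dB is a gain of −L dB): F_i = 10^(NF_i/10), G_i = 10^(G_i,dB/10)
  Stage 1: F_1 = 10^(1.66/10) = 1.466, G_1 = 10^(−1.66/10) = 0.6823
  Stage 2: F_2 = 10^(0.576/10) = 1.142, G_2 = 10^(13.4/10) = 21.88
  Stage 3: F_3 = 10^(0.762/10) = 1.192, G_3 = 10^(−0.762/10) = 0.8391
  Stage 4: F_4 = 10^(6.14/10) = 4.111, G_4 = 10^(16.9/10) = 48.98
Friis cascade:
  F = 1.466 + (1.142 − 1)/0.6823 + (1.192 − 1)/14.93 + (4.111 − 1)/12.53 = 1.935
NF = 10 log₁₀(1.935) = 2.87 dB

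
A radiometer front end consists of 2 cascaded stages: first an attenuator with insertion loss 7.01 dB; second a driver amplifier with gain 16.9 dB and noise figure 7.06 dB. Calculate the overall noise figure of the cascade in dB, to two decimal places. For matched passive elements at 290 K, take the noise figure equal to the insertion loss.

Convert to linear (a loss of L dB is a gain of −L dB): F_i = 10^(NF_i/10), G_i = 10^(G_i,dB/10)
  Stage 1: F_1 = 10^(7.01/10) = 5.023, G_1 = 10^(−7.01/10) = 0.1991
  Stage 2: F_2 = 10^(7.06/10) = 5.082, G_2 = 10^(16.9/10) = 48.98
Friis cascade:
  F = 5.023 + (5.082 − 1)/0.1991 = 25.53
NF = 10 log₁₀(25.53) = 14.07 dB

14.07 dB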